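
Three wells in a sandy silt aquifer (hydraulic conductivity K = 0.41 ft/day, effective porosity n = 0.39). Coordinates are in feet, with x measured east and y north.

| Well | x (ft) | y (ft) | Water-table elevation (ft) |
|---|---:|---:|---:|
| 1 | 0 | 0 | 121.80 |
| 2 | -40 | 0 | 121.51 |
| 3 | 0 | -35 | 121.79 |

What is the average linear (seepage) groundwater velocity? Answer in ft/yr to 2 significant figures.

∂h/∂x = (121.51 − 121.80) / (-40 − 0) = +0.007250
∂h/∂y = (121.79 − 121.80) / (-35 − 0) = +0.0002857
|∇h| = √(0.007250² + 0.0002857²) = 0.007256
Seepage velocity v = K·i/n = 0.41 × 0.007256 / 0.39 = 0.007628 ft/day = 2.786 ft/yr.

2.8 ft/yr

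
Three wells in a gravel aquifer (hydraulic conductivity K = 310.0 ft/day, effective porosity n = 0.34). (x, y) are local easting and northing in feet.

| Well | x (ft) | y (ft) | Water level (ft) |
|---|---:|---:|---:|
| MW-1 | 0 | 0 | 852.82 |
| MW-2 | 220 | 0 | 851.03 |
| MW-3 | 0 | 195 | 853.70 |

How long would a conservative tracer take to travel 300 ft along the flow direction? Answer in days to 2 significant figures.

35 days

∂h/∂x = (851.03 − 852.82) / (220 − 0) = -0.008136
∂h/∂y = (853.70 − 852.82) / (195 − 0) = +0.004513
|∇h| = √(-0.008136² + 0.004513²) = 0.009304
Seepage velocity v = K·i/n = 310.0 × 0.009304 / 0.34 = 8.483 ft/day.
t = 300 / 8.483 = 35.36 days.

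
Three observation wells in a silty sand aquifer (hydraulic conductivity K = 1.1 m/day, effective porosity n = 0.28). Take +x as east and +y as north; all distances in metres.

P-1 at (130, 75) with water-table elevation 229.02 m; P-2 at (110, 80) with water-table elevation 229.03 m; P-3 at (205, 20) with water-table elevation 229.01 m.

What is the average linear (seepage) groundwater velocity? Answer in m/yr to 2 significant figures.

1.5 m/yr

Differences from P-1: to P-2 (Δx, Δy, Δh) = (-20, 5, +0.01); to P-3 = (75, -55, -0.01).
Determinant of the coordinate differences = (-20)·(-55) − 75·5 = 725.
∂h/∂x = [(+0.01)·(-55) − (-0.01)·5] / 725 = -0.0006897
∂h/∂y = [(-20)·(-0.01) − 75·(+0.01)] / 725 = -0.0007586
|∇h| = √(-0.0006897² + -0.0007586²) = 0.001025
Seepage velocity v = K·i/n = 1.1 × 0.001025 / 0.28 = 0.004027 m/day = 1.471 m/yr.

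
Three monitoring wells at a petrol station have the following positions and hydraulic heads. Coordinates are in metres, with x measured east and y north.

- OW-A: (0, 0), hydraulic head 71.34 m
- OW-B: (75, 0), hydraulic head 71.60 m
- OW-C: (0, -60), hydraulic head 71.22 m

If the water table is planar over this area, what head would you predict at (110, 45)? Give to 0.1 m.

∂h/∂x = (71.60 − 71.34) / (75 − 0) = +0.003467
∂h/∂y = (71.22 − 71.34) / (-60 − 0) = +0.002000
h(110, 45) = 71.34 + (+0.003467)·(110) + (+0.002000)·(45) = 71.34 +0.381 +0.090 = 71.811 m.

71.8 m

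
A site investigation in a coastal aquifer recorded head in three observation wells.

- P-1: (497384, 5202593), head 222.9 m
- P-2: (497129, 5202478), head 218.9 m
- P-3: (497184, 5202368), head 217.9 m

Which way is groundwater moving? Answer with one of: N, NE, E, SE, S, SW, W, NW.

With h = a·x + b·y + c and P-1 as origin, the differences give:
  (-255)·a + (-115)·b = -4.0
  (-200)·a + (-225)·b = -5.0
Eliminate b (×(-225) and ×(-115), subtract): 34375·a = 325.00 → a = ∂h/∂x = +0.009455
Back-substitute: b = ∂h/∂y = +0.01382.
Flow = −∇h = (-0.009455 east, -0.01382 north), which points southwest.

SW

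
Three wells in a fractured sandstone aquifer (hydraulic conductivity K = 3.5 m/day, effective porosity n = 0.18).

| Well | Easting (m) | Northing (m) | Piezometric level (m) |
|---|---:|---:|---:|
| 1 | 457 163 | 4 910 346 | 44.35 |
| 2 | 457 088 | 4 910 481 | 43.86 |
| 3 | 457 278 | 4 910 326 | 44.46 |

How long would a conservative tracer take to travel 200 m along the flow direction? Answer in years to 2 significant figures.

8.2 years

Differences from 1: to 2 (Δx, Δy, Δh) = (-75, 135, -0.49); to 3 = (115, -20, +0.11).
Determinant of the coordinate differences = (-75)·(-20) − 115·135 = -14025.
∂h/∂x = [(-0.49)·(-20) − (+0.11)·135] / -14025 = +0.0003601
∂h/∂y = [(-75)·(+0.11) − 115·(-0.49)] / -14025 = -0.003430
|∇h| = √(0.0003601² + -0.003430²) = 0.003449
Seepage velocity v = K·i/n = 3.5 × 0.003449 / 0.18 = 0.06706 m/day.
t = 200 / 0.06706 = 2982 days = 8.16 years.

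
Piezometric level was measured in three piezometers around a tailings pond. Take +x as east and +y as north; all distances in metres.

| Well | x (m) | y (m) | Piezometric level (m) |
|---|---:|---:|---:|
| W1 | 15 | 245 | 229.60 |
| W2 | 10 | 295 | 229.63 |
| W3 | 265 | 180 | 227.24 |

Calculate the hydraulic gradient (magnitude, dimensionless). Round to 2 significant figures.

Differences from W1: to W2 (Δx, Δy, Δh) = (-5, 50, +0.03); to W3 = (250, -65, -2.36).
Solve a·Δx + b·Δy = Δh: det = (-5)·(-65) − 250·50 = -12175.
∂h/∂x = [(+0.03)·(-65) − (-2.36)·50] / -12175 = -0.009532
∂h/∂y = [(-5)·(-2.36) − 250·(+0.03)] / -12175 = -0.0003532
|∇h| = √(-0.009532² + -0.0003532²) = 0.009539

0.0095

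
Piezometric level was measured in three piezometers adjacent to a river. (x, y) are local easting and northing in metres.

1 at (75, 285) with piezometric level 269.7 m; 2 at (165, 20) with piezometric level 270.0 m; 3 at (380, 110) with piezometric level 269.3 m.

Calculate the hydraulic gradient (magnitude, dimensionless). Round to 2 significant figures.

0.0031

With h = a·x + b·y + c and 1 as origin, the differences give:
  90·a + (-265)·b = +0.3
  305·a + (-175)·b = -0.4
Eliminate b (×(-175) and ×(-265), subtract): 65075·a = -158.50 → a = ∂h/∂x = -0.002436
Back-substitute: b = ∂h/∂y = -0.001959.
|∇h| = √(-0.002436² + -0.001959²) = 0.003126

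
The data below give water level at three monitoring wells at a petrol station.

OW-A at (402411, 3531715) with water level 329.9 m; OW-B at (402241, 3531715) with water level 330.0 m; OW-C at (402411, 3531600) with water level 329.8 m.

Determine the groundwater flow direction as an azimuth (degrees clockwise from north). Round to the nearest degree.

∂h/∂x = (330.0 − 329.9) / (402241 − 402411) = -0.0005882
∂h/∂y = (329.8 − 329.9) / (3531600 − 3531715) = +0.0008696
Flow direction (−∇h) has components (+0.0005882 E, -0.0008696 N).
Azimuth = atan2(E, N) = atan2(+0.0005882, -0.0008696) = 145.9° ≈ 146°.

146°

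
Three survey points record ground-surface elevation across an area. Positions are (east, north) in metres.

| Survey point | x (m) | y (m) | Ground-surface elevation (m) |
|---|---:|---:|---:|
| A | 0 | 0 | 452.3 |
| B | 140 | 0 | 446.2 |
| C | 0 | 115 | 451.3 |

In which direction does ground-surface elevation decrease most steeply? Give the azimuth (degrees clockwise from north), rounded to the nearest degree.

079°

∂z/∂x = (446.2 − 452.3) / (140 − 0) = -0.04357
∂z/∂y = (451.3 − 452.3) / (115 − 0) = -0.008696
Steepest decrease is along −∇f: components (+0.04357 E, +0.008696 N).
Azimuth = atan2(+0.04357, +0.008696) = 78.7° ≈ 079°.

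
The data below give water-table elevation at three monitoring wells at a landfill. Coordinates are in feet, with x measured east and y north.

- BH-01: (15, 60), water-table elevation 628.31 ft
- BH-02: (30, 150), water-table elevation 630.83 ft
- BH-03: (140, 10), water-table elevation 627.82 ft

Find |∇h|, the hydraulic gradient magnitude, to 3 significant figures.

0.0277

With h = a·x + b·y + c and BH-01 as origin, the differences give:
  15·a + 90·b = +2.52
  125·a + (-50)·b = -0.49
Eliminate b (×(-50) and ×90, subtract): -12000·a = -81.900 → a = ∂h/∂x = +0.006825
Back-substitute: b = ∂h/∂y = +0.02686.
|∇h| = √(0.006825² + 0.02686²) = 0.02771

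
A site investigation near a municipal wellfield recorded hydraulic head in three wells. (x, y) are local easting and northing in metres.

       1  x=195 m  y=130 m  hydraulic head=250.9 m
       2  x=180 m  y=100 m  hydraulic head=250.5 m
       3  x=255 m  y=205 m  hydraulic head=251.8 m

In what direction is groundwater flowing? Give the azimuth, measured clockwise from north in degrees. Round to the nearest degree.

Differences from 1: to 2 (Δx, Δy, Δh) = (-15, -30, -0.4); to 3 = (60, 75, +0.9).
Determinant of the coordinate differences = (-15)·75 − 60·(-30) = 675.
∂h/∂x = [(-0.4)·75 − (+0.9)·(-30)] / 675 = -0.004444
∂h/∂y = [(-15)·(+0.9) − 60·(-0.4)] / 675 = +0.01556
Flow direction (−∇h) has components (+0.004444 E, -0.01556 N).
Azimuth = atan2(E, N) = atan2(+0.004444, -0.01556) = 164.1° ≈ 164°.

164°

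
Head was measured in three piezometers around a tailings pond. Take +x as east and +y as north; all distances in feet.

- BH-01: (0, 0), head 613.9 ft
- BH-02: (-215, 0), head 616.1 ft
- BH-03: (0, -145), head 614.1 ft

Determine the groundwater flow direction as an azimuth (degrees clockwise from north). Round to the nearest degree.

∂h/∂x = (616.1 − 613.9) / (-215 − 0) = -0.01023
∂h/∂y = (614.1 − 613.9) / (-145 − 0) = -0.001379
Flow direction (−∇h) has components (+0.01023 E, +0.001379 N).
Azimuth = atan2(E, N) = atan2(+0.01023, +0.001379) = 82.3° ≈ 082°.

082°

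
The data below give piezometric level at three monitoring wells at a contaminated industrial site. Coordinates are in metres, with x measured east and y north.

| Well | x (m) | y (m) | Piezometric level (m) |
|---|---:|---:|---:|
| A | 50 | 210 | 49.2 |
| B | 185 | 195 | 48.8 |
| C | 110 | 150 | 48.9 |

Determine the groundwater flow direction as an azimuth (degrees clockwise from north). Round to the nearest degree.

130°

With h = a·x + b·y + c and A as origin, the differences give:
  135·a + (-15)·b = -0.4
  60·a + (-60)·b = -0.3
Eliminate b (×(-60) and ×(-15), subtract): -7200·a = 19.50 → a = ∂h/∂x = -0.002708
Back-substitute: b = ∂h/∂y = +0.002292.
Flow direction (−∇h) has components (+0.002708 E, -0.002292 N).
Azimuth = atan2(E, N) = atan2(+0.002708, -0.002292) = 130.2° ≈ 130°.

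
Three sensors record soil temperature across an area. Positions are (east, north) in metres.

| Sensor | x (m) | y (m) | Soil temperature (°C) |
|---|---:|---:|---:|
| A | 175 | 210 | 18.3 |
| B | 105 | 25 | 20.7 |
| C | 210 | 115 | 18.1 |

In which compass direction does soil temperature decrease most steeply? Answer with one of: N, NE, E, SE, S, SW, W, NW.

E

Differences from A: to B (Δx, Δy, Δh) = (-70, -185, +2.4); to C = (35, -95, -0.2).
Solve a·Δx + b·Δy = ΔT: det = (-70)·(-95) − 35·(-185) = 13125.
∂T/∂x = [(+2.4)·(-95) − (-0.2)·(-185)] / 13125 = -0.02019
∂T/∂y = [(-70)·(-0.2) − 35·(+2.4)] / 13125 = -0.005333
Steepest decrease is along −∇f = (+0.02019 E, +0.005333 N) → east.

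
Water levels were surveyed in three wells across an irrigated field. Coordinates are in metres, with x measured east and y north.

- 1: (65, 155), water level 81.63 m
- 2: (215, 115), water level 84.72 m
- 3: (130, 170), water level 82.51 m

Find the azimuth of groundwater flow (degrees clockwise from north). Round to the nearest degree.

Taking 1 as reference: 2−1 = (150, -40, +3.09); 3−1 = (65, 15, +0.88).
Determinant of the coordinate differences = 150·15 − 65·(-40) = 4850.
∂h/∂x = [(+3.09)·15 − (+0.88)·(-40)] / 4850 = +0.01681
∂h/∂y = [150·(+0.88) − 65·(+3.09)] / 4850 = -0.01420
Flow direction (−∇h) has components (-0.01681 E, +0.01420 N).
Azimuth = atan2(E, N) = atan2(-0.01681, +0.01420) = 310.2° ≈ 310°.

310°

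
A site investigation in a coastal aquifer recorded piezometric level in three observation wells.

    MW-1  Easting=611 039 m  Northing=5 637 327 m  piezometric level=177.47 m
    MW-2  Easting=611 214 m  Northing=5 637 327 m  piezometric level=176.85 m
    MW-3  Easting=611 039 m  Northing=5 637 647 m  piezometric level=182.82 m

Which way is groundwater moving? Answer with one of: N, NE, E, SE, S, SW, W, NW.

S

∂h/∂x = (176.85 − 177.47) / (611214 − 611039) = -0.003543
∂h/∂y = (182.82 − 177.47) / (5637647 − 5637327) = +0.01672
Flow = −∇h = (+0.003543 east, -0.01672 north), which points south.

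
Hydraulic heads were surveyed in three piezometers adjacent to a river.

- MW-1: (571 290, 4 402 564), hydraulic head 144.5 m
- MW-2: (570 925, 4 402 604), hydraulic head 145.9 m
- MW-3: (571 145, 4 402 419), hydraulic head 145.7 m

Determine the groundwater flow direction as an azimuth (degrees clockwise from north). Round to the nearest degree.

With h = a·x + b·y + c and MW-1 as origin, the differences give:
  (-365)·a + 40·b = +1.4
  (-145)·a + (-145)·b = +1.2
Eliminate b (×(-145) and ×40, subtract): 58725·a = -251.00 → a = ∂h/∂x = -0.004274
Back-substitute: b = ∂h/∂y = -0.004002.
Flow direction (−∇h) has components (+0.004274 E, +0.004002 N).
Azimuth = atan2(E, N) = atan2(+0.004274, +0.004002) = 46.9° ≈ 047°.

047°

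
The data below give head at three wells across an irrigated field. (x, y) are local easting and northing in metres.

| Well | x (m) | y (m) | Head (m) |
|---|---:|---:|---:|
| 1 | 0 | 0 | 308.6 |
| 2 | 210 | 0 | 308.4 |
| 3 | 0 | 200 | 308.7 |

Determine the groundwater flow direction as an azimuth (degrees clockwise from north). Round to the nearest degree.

118°

∂h/∂x = (308.4 − 308.6) / (210 − 0) = -0.0009524
∂h/∂y = (308.7 − 308.6) / (200 − 0) = +0.0005000
Flow direction (−∇h) has components (+0.0009524 E, -0.0005000 N).
Azimuth = atan2(E, N) = atan2(+0.0009524, -0.0005000) = 117.7° ≈ 118°.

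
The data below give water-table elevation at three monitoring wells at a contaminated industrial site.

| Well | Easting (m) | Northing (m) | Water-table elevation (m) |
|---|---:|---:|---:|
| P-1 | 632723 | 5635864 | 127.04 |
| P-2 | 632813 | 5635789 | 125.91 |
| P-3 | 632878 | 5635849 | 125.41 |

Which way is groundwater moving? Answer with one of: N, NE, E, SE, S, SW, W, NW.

E

Differences from P-1: to P-2 (Δx, Δy, Δh) = (90, -75, -1.13); to P-3 = (155, -15, -1.63).
Determinant of the coordinate differences = 90·(-15) − 155·(-75) = 10275.
∂h/∂x = [(-1.13)·(-15) − (-1.63)·(-75)] / 10275 = -0.01025
∂h/∂y = [90·(-1.63) − 155·(-1.13)] / 10275 = +0.002769
Flow = −∇h = (+0.01025 east, -0.002769 north), which points east.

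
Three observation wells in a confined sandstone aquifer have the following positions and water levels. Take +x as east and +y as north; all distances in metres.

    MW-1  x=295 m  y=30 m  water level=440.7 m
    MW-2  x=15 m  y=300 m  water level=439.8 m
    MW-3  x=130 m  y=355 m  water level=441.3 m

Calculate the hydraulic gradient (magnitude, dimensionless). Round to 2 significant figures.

Taking MW-1 as reference: MW-2−MW-1 = (-280, 270, -0.9); MW-3−MW-1 = (-165, 325, +0.6).
Determinant of the coordinate differences = (-280)·325 − (-165)·270 = -46450.
∂h/∂x = [(-0.9)·325 − (+0.6)·270] / -46450 = +0.009785
∂h/∂y = [(-280)·(+0.6) − (-165)·(-0.9)] / -46450 = +0.006814
|∇h| = √(0.009785² + 0.006814²) = 0.01192

0.012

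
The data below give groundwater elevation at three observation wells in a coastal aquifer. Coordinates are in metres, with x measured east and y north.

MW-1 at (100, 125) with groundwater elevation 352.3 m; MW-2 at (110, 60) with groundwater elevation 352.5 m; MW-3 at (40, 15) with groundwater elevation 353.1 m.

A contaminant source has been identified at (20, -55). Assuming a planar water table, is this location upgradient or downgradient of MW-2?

upgradient

Taking MW-1 as reference: MW-2−MW-1 = (10, -65, +0.2); MW-3−MW-1 = (-60, -110, +0.8).
Solve a·Δx + b·Δy = Δh: det = 10·(-110) − (-60)·(-65) = -5000.
∂h/∂x = [(+0.2)·(-110) − (+0.8)·(-65)] / -5000 = -0.006000
∂h/∂y = [10·(+0.8) − (-60)·(+0.2)] / -5000 = -0.004000
Head at (20, -55) = 352.3 + (-0.006000)·(-80) + (-0.004000)·(-180) = 353.50 m.
That is higher than the 352.5 m at MW-2, so the point is upgradient.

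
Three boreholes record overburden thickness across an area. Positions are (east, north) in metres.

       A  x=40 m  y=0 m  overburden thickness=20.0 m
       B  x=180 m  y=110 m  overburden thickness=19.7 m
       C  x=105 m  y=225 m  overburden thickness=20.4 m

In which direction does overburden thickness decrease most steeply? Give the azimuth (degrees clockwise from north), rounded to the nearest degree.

124°

Differences from A: to B (Δx, Δy, Δh) = (140, 110, -0.3); to C = (65, 225, +0.4).
Solve a·Δx + b·Δy = Δd: det = 140·225 − 65·110 = 24350.
∂d/∂x = [(-0.3)·225 − (+0.4)·110] / 24350 = -0.004579
∂d/∂y = [140·(+0.4) − 65·(-0.3)] / 24350 = +0.003101
Steepest decrease is along −∇f: components (+0.004579 E, -0.003101 N).
Azimuth = atan2(+0.004579, -0.003101) = 124.1° ≈ 124°.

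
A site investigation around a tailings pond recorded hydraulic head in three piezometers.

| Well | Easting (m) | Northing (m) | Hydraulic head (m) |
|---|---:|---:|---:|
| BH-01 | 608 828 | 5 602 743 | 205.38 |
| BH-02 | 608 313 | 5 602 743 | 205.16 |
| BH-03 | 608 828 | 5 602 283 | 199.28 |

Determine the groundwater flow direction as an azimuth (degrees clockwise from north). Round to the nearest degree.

∂h/∂x = (205.16 − 205.38) / (608313 − 608828) = +0.0004272
∂h/∂y = (199.28 − 205.38) / (5602283 − 5602743) = +0.01326
Flow direction (−∇h) has components (-0.0004272 E, -0.01326 N).
Azimuth = atan2(E, N) = atan2(-0.0004272, -0.01326) = 181.8° ≈ 182°.

182°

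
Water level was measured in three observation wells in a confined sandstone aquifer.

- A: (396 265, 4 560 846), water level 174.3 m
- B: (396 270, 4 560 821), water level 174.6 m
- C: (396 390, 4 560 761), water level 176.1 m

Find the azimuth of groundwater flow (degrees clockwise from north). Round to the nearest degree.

With h = a·x + b·y + c and A as origin, the differences give:
  5·a + (-25)·b = +0.3
  125·a + (-85)·b = +1.8
Eliminate b (×(-85) and ×(-25), subtract): 2700·a = 19.50 → a = ∂h/∂x = +0.007222
Back-substitute: b = ∂h/∂y = -0.01056.
Flow direction (−∇h) has components (-0.007222 E, +0.01056 N).
Azimuth = atan2(E, N) = atan2(-0.007222, +0.01056) = 325.6° ≈ 326°.

326°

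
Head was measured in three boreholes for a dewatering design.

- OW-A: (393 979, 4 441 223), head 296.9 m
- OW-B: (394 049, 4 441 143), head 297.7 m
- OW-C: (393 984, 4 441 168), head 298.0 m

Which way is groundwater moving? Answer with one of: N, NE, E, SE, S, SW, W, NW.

NE

Three-point gradient (reference OW-A): Δ to OW-B = (70, -80, +0.8), Δ to OW-C = (5, -55, +1.1).
∂h/∂x = -0.01275, ∂h/∂y = -0.02116 (det = -3450).
Flow = −∇h = (+0.01275 east, +0.02116 north), which points northeast.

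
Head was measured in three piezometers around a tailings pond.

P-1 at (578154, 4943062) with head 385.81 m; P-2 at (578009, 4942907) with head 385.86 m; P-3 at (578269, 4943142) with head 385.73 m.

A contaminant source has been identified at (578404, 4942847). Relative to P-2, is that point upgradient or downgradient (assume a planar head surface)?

With h = a·x + b·y + c and P-1 as origin, the differences give:
  (-145)·a + (-155)·b = +0.05
  115·a + 80·b = -0.08
Eliminate b (×80 and ×(-155), subtract): 6225·a = -8.400 → a = ∂h/∂x = -0.001349
Back-substitute: b = ∂h/∂y = +0.0009398.
Head at (578404, 4942847) = 385.81 + (-0.001349)·(250) + (+0.0009398)·(-215) = 385.27 m.
That is lower than the 385.86 m at P-2, so the point is downgradient.

downgradient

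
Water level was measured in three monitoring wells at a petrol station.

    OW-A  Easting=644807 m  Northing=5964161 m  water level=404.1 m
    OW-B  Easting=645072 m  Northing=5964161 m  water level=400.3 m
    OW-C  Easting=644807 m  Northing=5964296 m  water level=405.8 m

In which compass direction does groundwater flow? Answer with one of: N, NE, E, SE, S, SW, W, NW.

SE

∂h/∂x = (400.3 − 404.1) / (645072 − 644807) = -0.01434
∂h/∂y = (405.8 − 404.1) / (5964296 − 5964161) = +0.01259
Flow = −∇h = (+0.01434 east, -0.01259 north), which points southeast.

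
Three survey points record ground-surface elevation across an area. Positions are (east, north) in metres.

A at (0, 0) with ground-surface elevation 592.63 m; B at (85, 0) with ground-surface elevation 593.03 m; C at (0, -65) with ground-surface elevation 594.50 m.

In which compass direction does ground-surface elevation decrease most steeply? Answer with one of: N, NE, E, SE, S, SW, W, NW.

∂z/∂x = (593.03 − 592.63) / (85 − 0) = +0.004706
∂z/∂y = (594.50 − 592.63) / (-65 − 0) = -0.02877
Steepest decrease is along −∇f = (-0.004706 E, +0.02877 N) → north.

N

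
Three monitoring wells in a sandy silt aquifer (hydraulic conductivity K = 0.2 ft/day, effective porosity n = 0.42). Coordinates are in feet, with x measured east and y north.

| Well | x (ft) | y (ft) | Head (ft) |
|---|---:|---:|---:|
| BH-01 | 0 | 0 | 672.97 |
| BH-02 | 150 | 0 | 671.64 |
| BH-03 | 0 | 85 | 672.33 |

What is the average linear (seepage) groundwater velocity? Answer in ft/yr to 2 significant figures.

2.0 ft/yr

∂h/∂x = (671.64 − 672.97) / (150 − 0) = -0.008867
∂h/∂y = (672.33 − 672.97) / (85 − 0) = -0.007529
|∇h| = √(-0.008867² + -0.007529²) = 0.01163
Seepage velocity v = K·i/n = 0.2 × 0.01163 / 0.42 = 0.005538 ft/day = 2.023 ft/yr.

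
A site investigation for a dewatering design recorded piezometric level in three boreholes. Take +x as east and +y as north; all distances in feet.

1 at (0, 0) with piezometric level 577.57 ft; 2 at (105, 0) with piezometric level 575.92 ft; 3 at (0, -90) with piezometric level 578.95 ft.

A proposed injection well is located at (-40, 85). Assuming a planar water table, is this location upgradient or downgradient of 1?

∂h/∂x = (575.92 − 577.57) / (105 − 0) = -0.01571
∂h/∂y = (578.95 − 577.57) / (-90 − 0) = -0.01533
Head at (-40, 85) = 577.57 + (-0.01571)·(-40) + (-0.01533)·(85) = 576.90 ft.
That is lower than the 577.57 ft at 1, so the point is downgradient.

downgradient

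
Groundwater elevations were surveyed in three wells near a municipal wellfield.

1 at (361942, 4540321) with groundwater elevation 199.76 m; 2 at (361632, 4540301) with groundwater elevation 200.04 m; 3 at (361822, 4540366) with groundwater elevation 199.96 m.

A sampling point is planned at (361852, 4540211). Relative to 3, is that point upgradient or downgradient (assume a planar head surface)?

downgradient

With h = a·x + b·y + c and 1 as origin, the differences give:
  (-310)·a + (-20)·b = +0.28
  (-120)·a + 45·b = +0.20
Eliminate b (×45 and ×(-20), subtract): -16350·a = 16.600 → a = ∂h/∂x = -0.001015
Back-substitute: b = ∂h/∂y = +0.001737.
Head at (361852, 4540211) = 199.76 + (-0.001015)·(-90) + (+0.001737)·(-110) = 199.66 m.
That is lower than the 199.96 m at 3, so the point is downgradient.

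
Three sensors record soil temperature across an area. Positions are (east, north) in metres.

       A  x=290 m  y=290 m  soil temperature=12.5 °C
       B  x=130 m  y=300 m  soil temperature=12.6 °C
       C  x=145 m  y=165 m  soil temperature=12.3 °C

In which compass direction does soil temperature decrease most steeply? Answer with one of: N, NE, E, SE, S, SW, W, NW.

S

Differences from A: to B (Δx, Δy, Δh) = (-160, 10, +0.1); to C = (-145, -125, -0.2).
Solve a·Δx + b·Δy = ΔT: det = (-160)·(-125) − (-145)·10 = 21450.
∂T/∂x = [(+0.1)·(-125) − (-0.2)·10] / 21450 = -0.0004895
∂T/∂y = [(-160)·(-0.2) − (-145)·(+0.1)] / 21450 = +0.002168
Steepest decrease is along −∇f = (+0.0004895 E, -0.002168 N) → south.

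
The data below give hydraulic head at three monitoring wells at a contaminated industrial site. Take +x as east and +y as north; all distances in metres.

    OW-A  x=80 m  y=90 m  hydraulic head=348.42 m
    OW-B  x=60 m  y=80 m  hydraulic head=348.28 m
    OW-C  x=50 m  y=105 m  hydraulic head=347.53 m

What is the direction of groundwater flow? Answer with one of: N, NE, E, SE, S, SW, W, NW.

NW

Taking OW-A as reference: OW-B−OW-A = (-20, -10, -0.14); OW-C−OW-A = (-30, 15, -0.89).
Solve a·Δx + b·Δy = Δh: det = (-20)·15 − (-30)·(-10) = -600.
∂h/∂x = [(-0.14)·15 − (-0.89)·(-10)] / -600 = +0.01833
∂h/∂y = [(-20)·(-0.89) − (-30)·(-0.14)] / -600 = -0.02267
Flow = −∇h = (-0.01833 east, +0.02267 north), which points northwest.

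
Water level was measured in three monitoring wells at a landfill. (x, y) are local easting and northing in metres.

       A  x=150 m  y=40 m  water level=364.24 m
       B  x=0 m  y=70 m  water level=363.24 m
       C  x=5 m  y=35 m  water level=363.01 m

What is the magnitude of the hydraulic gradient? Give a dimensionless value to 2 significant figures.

Taking A as reference: B−A = (-150, 30, -1.00); C−A = (-145, -5, -1.23).
Determinant of the coordinate differences = (-150)·(-5) − (-145)·30 = 5100.
∂h/∂x = [(-1.00)·(-5) − (-1.23)·30] / 5100 = +0.008216
∂h/∂y = [(-150)·(-1.23) − (-145)·(-1.00)] / 5100 = +0.007745
|∇h| = √(0.008216² + 0.007745²) = 0.01129

0.011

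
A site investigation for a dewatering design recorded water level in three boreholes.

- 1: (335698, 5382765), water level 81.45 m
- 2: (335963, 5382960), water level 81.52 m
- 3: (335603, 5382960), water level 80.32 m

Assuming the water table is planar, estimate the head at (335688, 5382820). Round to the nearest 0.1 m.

81.2 m

Differences from 1: to 2 (Δx, Δy, Δh) = (265, 195, +0.07); to 3 = (-95, 195, -1.13).
Determinant of the coordinate differences = 265·195 − (-95)·195 = 70200.
∂h/∂x = [(+0.07)·195 − (-1.13)·195] / 70200 = +0.003333
∂h/∂y = [265·(-1.13) − (-95)·(+0.07)] / 70200 = -0.004171
h(335688, 5382820) = 81.45 + (+0.003333)·(-10) + (-0.004171)·(55) = 81.45 -0.033 -0.229 = 81.187 m.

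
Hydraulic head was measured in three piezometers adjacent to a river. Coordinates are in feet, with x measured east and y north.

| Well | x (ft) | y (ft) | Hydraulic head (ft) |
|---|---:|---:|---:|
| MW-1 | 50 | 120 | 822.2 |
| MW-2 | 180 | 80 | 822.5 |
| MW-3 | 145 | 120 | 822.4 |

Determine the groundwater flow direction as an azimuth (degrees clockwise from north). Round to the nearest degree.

Differences from MW-1: to MW-2 (Δx, Δy, Δh) = (130, -40, +0.3); to MW-3 = (95, 0, +0.2).
Determinant of the coordinate differences = 130·0 − 95·(-40) = 3800.
∂h/∂x = [(+0.3)·0 − (+0.2)·(-40)] / 3800 = +0.002105
∂h/∂y = [130·(+0.2) − 95·(+0.3)] / 3800 = -0.0006579
Flow direction (−∇h) has components (-0.002105 E, +0.0006579 N).
Azimuth = atan2(E, N) = atan2(-0.002105, +0.0006579) = 287.4° ≈ 287°.

287°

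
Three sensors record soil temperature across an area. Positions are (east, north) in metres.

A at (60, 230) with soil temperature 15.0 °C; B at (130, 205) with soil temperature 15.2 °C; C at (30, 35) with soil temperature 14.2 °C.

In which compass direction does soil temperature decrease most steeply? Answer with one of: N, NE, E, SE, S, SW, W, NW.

With T = a·x + b·y + c and A as origin, the differences give:
  70·a + (-25)·b = +0.2
  (-30)·a + (-195)·b = -0.8
Eliminate b (×(-195) and ×(-25), subtract): -14400·a = -59.00 → a = ∂T/∂x = +0.004097
Back-substitute: b = ∂T/∂y = +0.003472.
Steepest decrease is along −∇f = (-0.004097 E, -0.003472 N) → southwest.

SW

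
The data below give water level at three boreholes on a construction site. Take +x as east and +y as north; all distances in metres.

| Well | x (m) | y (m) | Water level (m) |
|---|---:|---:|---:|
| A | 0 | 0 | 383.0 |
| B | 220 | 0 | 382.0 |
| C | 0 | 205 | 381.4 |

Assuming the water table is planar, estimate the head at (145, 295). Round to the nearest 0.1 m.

∂h/∂x = (382.0 − 383.0) / (220 − 0) = -0.004545
∂h/∂y = (381.4 − 383.0) / (205 − 0) = -0.007805
h(145, 295) = 383.0 + (-0.004545)·(145) + (-0.007805)·(295) = 383.0 -0.659 -2.302 = 380.038 m.

380.0 m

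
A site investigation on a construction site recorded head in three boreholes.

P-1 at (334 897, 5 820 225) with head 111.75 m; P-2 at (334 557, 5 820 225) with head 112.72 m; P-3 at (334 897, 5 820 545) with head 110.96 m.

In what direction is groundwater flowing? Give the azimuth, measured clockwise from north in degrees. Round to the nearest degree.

049°

∂h/∂x = (112.72 − 111.75) / (334557 − 334897) = -0.002853
∂h/∂y = (110.96 − 111.75) / (5820545 − 5820225) = -0.002469
Flow direction (−∇h) has components (+0.002853 E, +0.002469 N).
Azimuth = atan2(E, N) = atan2(+0.002853, +0.002469) = 49.1° ≈ 049°.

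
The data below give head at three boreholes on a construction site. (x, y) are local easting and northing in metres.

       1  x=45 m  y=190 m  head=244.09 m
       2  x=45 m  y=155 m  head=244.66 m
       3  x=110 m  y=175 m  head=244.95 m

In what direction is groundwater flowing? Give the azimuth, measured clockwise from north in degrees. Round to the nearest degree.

Differences from 1: to 2 (Δx, Δy, Δh) = (0, -35, +0.57); to 3 = (65, -15, +0.86).
Solve a·Δx + b·Δy = Δh: det = 0·(-15) − 65·(-35) = 2275.
∂h/∂x = [(+0.57)·(-15) − (+0.86)·(-35)] / 2275 = +0.009473
∂h/∂y = [0·(+0.86) − 65·(+0.57)] / 2275 = -0.01629
Flow direction (−∇h) has components (-0.009473 E, +0.01629 N).
Azimuth = atan2(E, N) = atan2(-0.009473, +0.01629) = 329.8° ≈ 330°.

330°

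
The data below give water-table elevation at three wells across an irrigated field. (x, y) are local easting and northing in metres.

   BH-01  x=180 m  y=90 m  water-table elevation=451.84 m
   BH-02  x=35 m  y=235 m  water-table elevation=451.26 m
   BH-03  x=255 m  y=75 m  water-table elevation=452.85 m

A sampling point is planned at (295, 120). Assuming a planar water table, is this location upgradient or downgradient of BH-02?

upgradient

Taking BH-01 as reference: BH-02−BH-01 = (-145, 145, -0.58); BH-03−BH-01 = (75, -15, +1.01).
Determinant of the coordinate differences = (-145)·(-15) − 75·145 = -8700.
∂h/∂x = [(-0.58)·(-15) − (+1.01)·145] / -8700 = +0.01583
∂h/∂y = [(-145)·(+1.01) − 75·(-0.58)] / -8700 = +0.01183
Head at (295, 120) = 451.84 + (+0.01583)·(115) + (+0.01183)·(30) = 454.02 m.
That is higher than the 451.26 m at BH-02, so the point is upgradient.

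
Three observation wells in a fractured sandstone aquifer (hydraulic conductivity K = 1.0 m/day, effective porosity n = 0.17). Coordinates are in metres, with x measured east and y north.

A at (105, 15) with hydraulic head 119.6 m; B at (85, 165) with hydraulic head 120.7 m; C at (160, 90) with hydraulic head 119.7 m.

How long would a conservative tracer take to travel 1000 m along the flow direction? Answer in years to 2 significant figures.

49 years

Three-point gradient (reference A): Δ to B = (-20, 150, +1.1), Δ to C = (55, 75, +0.1).
∂h/∂x = -0.006923, ∂h/∂y = +0.006410 (det = -9750).
|∇h| = √(-0.006923² + 0.006410²) = 0.009435
Seepage velocity v = K·i/n = 1.0 × 0.009435 / 0.17 = 0.0555 m/day.
t = 1000 / 0.0555 = 1.802e+04 days = 49.3 years.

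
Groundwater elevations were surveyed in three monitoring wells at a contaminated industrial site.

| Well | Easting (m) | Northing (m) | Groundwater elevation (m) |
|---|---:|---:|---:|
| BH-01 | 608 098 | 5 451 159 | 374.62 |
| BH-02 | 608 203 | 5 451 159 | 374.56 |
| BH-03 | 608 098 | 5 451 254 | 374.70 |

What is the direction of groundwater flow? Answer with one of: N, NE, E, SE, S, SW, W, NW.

SE

∂h/∂x = (374.56 − 374.62) / (608203 − 608098) = -0.0005714
∂h/∂y = (374.70 − 374.62) / (5451254 − 5451159) = +0.0008421
Flow = −∇h = (+0.0005714 east, -0.0008421 north), which points southeast.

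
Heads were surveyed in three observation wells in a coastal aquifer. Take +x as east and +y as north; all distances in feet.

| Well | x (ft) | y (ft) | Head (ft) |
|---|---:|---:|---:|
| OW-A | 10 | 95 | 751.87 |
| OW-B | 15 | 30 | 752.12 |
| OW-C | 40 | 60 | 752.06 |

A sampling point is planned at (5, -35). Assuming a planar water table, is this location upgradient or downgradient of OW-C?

upgradient

With h = a·x + b·y + c and OW-A as origin, the differences give:
  5·a + (-65)·b = +0.25
  30·a + (-35)·b = +0.19
Eliminate b (×(-35) and ×(-65), subtract): 1775·a = 3.600 → a = ∂h/∂x = +0.002028
Back-substitute: b = ∂h/∂y = -0.003690.
Head at (5, -35) = 751.87 + (+0.002028)·(-5) + (-0.003690)·(-130) = 752.34 ft.
That is higher than the 752.06 ft at OW-C, so the point is upgradient.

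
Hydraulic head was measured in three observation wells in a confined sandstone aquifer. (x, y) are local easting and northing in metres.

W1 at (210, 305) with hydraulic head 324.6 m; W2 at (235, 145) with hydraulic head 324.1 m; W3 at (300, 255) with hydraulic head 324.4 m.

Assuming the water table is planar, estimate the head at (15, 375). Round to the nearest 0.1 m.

324.9 m

Three-point gradient (reference W1): Δ to W2 = (25, -160, -0.5), Δ to W3 = (90, -50, -0.2).
∂h/∂x = -0.0005323, ∂h/∂y = +0.003042 (det = 13150).
h(15, 375) = 324.6 + (-0.0005323)·(-195) + (+0.003042)·(70) = 324.6 +0.104 +0.213 = 324.917 m.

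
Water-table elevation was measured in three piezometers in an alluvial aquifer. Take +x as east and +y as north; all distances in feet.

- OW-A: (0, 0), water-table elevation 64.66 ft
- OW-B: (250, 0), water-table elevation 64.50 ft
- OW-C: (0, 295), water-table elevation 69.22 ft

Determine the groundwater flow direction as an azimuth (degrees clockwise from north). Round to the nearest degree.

178°

∂h/∂x = (64.50 − 64.66) / (250 − 0) = -0.0006400
∂h/∂y = (69.22 − 64.66) / (295 − 0) = +0.01546
Flow direction (−∇h) has components (+0.0006400 E, -0.01546 N).
Azimuth = atan2(E, N) = atan2(+0.0006400, -0.01546) = 177.6° ≈ 178°.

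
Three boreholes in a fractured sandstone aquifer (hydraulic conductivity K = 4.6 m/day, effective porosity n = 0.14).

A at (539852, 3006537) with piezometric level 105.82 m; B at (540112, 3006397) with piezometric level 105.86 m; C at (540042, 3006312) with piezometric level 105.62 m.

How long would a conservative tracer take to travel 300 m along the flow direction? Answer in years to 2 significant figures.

Three-point gradient (reference A): Δ to B = (260, -140, +0.04), Δ to C = (190, -225, -0.20).
∂h/∂x = +0.001160, ∂h/∂y = +0.001868 (det = -31900).
|∇h| = √(0.001160² + 0.001868²) = 0.002199
Seepage velocity v = K·i/n = 4.6 × 0.002199 / 0.14 = 0.07225 m/day.
t = 300 / 0.07225 = 4152 days = 11.4 years.

11 years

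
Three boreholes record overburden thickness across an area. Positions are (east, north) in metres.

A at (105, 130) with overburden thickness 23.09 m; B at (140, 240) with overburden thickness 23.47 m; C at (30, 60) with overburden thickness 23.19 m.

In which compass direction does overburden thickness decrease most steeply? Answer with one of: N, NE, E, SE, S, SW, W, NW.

SE

Three-point gradient (reference A): Δ to B = (35, 110, +0.38), Δ to C = (-75, -70, +0.10).
∂d/∂x = -0.006483, ∂d/∂y = +0.005517 (det = 5800).
Steepest decrease is along −∇f = (+0.006483 E, -0.005517 N) → southeast.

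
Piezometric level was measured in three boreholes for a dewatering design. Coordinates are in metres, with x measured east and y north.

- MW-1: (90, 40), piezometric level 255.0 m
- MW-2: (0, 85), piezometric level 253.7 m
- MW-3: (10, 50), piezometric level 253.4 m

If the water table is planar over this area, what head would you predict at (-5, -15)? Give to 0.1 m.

Taking MW-1 as reference: MW-2−MW-1 = (-90, 45, -1.3); MW-3−MW-1 = (-80, 10, -1.6).
Determinant of the coordinate differences = (-90)·10 − (-80)·45 = 2700.
∂h/∂x = [(-1.3)·10 − (-1.6)·45] / 2700 = +0.02185
∂h/∂y = [(-90)·(-1.6) − (-80)·(-1.3)] / 2700 = +0.01481
h(-5, -15) = 255.0 + (+0.02185)·(-95) + (+0.01481)·(-55) = 255.0 -2.076 -0.815 = 252.109 m.

252.1 m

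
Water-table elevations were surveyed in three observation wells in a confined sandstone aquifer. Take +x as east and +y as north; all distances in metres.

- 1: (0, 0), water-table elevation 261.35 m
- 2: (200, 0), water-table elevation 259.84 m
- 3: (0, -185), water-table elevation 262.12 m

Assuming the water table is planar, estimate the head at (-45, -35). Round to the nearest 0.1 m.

∂h/∂x = (259.84 − 261.35) / (200 − 0) = -0.007550
∂h/∂y = (262.12 − 261.35) / (-185 − 0) = -0.004162
h(-45, -35) = 261.35 + (-0.007550)·(-45) + (-0.004162)·(-35) = 261.35 +0.340 +0.146 = 261.835 m.

261.8 m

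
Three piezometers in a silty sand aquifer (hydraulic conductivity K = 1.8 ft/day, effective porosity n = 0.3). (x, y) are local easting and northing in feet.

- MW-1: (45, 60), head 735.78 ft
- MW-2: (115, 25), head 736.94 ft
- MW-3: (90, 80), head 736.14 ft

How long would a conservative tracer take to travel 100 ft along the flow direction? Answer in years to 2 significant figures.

With h = a·x + b·y + c and MW-1 as origin, the differences give:
  70·a + (-35)·b = +1.16
  45·a + 20·b = +0.36
Eliminate b (×20 and ×(-35), subtract): 2975·a = 35.800 → a = ∂h/∂x = +0.01203
Back-substitute: b = ∂h/∂y = -0.009076.
|∇h| = √(0.01203² + -0.009076²) = 0.01507
Seepage velocity v = K·i/n = 1.8 × 0.01507 / 0.3 = 0.09042 ft/day.
t = 100 / 0.09042 = 1106 days = 3.03 years.

3.0 years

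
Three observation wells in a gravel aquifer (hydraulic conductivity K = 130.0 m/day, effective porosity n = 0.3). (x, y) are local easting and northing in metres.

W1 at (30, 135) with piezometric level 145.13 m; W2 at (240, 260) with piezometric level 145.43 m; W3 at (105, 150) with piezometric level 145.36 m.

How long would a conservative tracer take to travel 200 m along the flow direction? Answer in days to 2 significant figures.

81 days

Taking W1 as reference: W2−W1 = (210, 125, +0.30); W3−W1 = (75, 15, +0.23).
Determinant of the coordinate differences = 210·15 − 75·125 = -6225.
∂h/∂x = [(+0.30)·15 − (+0.23)·125] / -6225 = +0.003896
∂h/∂y = [210·(+0.23) − 75·(+0.30)] / -6225 = -0.004145
|∇h| = √(0.003896² + -0.004145²) = 0.005689
Seepage velocity v = K·i/n = 130.0 × 0.005689 / 0.3 = 2.465 m/day.
t = 200 / 2.465 = 81.14 days.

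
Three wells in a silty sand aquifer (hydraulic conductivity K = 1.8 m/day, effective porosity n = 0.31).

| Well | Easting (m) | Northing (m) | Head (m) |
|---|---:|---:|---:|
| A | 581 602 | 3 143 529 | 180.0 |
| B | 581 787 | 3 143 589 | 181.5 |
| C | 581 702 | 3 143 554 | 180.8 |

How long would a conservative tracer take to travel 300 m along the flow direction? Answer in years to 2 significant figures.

18 years

With h = a·x + b·y + c and A as origin, the differences give:
  185·a + 60·b = +1.5
  100·a + 25·b = +0.8
Eliminate b (×25 and ×60, subtract): -1375·a = -10.50 → a = ∂h/∂x = +0.007636
Back-substitute: b = ∂h/∂y = +0.001455.
|∇h| = √(0.007636² + 0.001455²) = 0.007773
Seepage velocity v = K·i/n = 1.8 × 0.007773 / 0.31 = 0.04513 m/day.
t = 300 / 0.04513 = 6647 days = 18.2 years.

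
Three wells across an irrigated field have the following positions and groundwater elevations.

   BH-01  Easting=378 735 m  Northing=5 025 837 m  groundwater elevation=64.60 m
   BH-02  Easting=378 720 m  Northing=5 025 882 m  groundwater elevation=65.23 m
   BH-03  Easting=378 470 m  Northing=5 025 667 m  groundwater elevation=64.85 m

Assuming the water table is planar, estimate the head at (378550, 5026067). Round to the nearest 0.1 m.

Differences from BH-01: to BH-02 (Δx, Δy, Δh) = (-15, 45, +0.63); to BH-03 = (-265, -170, +0.25).
Solve a·Δx + b·Δy = Δh: det = (-15)·(-170) − (-265)·45 = 14475.
∂h/∂x = [(+0.63)·(-170) − (+0.25)·45] / 14475 = -0.008176
∂h/∂y = [(-15)·(+0.25) − (-265)·(+0.63)] / 14475 = +0.01127
h(378550, 5026067) = 64.60 + (-0.008176)·(-185) + (+0.01127)·(230) = 64.60 +1.513 +2.593 = 68.706 m.

68.7 m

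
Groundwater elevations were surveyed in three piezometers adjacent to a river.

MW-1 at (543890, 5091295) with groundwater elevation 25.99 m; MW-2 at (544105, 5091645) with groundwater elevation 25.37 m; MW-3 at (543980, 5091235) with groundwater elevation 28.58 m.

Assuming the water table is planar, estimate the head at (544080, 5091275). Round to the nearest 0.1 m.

30.0 m

Differences from MW-1: to MW-2 (Δx, Δy, Δh) = (215, 350, -0.62); to MW-3 = (90, -60, +2.59).
Solve a·Δx + b·Δy = Δh: det = 215·(-60) − 90·350 = -44400.
∂h/∂x = [(-0.62)·(-60) − (+2.59)·350] / -44400 = +0.01958
∂h/∂y = [215·(+2.59) − 90·(-0.62)] / -44400 = -0.01380
h(544080, 5091275) = 25.99 + (+0.01958)·(190) + (-0.01380)·(-20) = 25.99 +3.720 +0.276 = 29.986 m.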